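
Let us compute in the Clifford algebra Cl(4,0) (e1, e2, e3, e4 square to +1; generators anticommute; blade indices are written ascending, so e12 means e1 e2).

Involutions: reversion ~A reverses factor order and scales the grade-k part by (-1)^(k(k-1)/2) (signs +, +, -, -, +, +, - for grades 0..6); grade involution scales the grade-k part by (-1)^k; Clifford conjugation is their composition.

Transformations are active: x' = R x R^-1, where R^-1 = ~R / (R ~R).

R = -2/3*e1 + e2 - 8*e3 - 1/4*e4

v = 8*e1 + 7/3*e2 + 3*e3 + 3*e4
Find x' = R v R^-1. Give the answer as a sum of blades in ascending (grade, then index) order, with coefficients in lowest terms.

~R = -2/3*e1 + e2 - 8*e3 - 1/4*e4, and R ~R = 9433/144, so R^-1 = ~R / (9433/144).
R v = -111/4 - 86/9*e12 + 62*e13 + 65/3*e23 + 43/12*e24 - 93/4*e34
Answer: -70136/9433*e1 - 90007/28299*e2 + 35637/9433*e3 - 26301/9433*e4


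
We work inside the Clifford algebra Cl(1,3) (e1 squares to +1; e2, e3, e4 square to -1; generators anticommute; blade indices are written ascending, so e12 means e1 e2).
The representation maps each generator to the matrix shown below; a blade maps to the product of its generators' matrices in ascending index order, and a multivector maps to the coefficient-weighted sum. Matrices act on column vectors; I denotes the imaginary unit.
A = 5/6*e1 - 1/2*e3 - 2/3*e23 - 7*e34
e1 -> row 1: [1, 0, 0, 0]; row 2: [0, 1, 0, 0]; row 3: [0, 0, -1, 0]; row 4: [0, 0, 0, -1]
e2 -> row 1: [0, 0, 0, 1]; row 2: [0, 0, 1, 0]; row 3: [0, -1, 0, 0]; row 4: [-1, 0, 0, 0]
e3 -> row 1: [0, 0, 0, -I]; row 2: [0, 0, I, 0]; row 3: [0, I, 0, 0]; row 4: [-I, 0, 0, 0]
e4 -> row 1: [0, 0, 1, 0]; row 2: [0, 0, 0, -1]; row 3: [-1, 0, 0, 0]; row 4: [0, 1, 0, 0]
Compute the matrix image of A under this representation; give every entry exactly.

Bivector images (products of the table entries): rho(e23) = rho(e2)rho(e3) = row 1: [-I, 0, 0, 0]; row 2: [0, I, 0, 0]; row 3: [0, 0, -I, 0]; row 4: [0, 0, 0, I]; rho(e34) = rho(e3)rho(e4) = row 1: [0, -I, 0, 0]; row 2: [-I, 0, 0, 0]; row 3: [0, 0, 0, -I]; row 4: [0, 0, -I, 0].
M = (5/6)*rho(e1) + (-1/2)*rho(e3) + (-2/3)*rho(e23) + (-7)*rho(e34), summed entrywise:
Answer: row 1: [5/6 + 2*I/3, 7*I, 0, I/2]; row 2: [7*I, 5/6 - 2*I/3, -I/2, 0]; row 3: [0, -I/2, -5/6 + 2*I/3, 7*I]; row 4: [I/2, 0, 7*I, -5/6 - 2*I/3]


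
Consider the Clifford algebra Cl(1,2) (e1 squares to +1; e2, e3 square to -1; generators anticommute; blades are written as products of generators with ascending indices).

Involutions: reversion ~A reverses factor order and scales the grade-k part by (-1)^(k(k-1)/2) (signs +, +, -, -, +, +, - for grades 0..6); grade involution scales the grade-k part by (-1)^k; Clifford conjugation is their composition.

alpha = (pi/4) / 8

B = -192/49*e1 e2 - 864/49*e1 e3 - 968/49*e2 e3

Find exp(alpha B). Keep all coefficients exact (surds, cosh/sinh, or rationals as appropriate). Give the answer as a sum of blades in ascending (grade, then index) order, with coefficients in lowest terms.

B^2 term by term: the squares give (-192/49)^2*(e1 e2)^2 + (-864/49)^2*(e1 e3)^2 + (-968/49)^2*(e2 e3)^2 = 36864/2401*(+1) + 746496/2401*(+1) + 937024/2401*(-1) = -64 (each basis 2-blade squares to minus the product of its generators' squares); cross terms between blades sharing an index anticommute and cancel. So B^2 = -64.
B^2 = -64 — the negative square puts this in the circular regime; l = 8, alpha*l = pi/4, so exp(alpha B) = cos(pi/4) + (sin(pi/4)/8)*B = sqrt(2)/2 + (sqrt(2)/16)*B.
Answer: sqrt(2)/2 - 12*sqrt(2)/49*e1 e2 - 54*sqrt(2)/49*e1 e3 - 121*sqrt(2)/98*e2 e3


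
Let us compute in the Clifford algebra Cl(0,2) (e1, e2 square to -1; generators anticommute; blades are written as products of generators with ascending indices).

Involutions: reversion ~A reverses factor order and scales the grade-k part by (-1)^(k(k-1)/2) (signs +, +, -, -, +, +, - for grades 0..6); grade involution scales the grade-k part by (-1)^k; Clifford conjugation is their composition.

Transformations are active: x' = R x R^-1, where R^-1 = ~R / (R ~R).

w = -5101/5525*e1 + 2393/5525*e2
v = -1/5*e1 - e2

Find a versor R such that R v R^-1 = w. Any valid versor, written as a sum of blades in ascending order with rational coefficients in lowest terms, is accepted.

Since q(v) = q(w) = -26/25, the sum R = v + w = -6206/5525*e1 - 3132/5525*e2 does the job whenever invertible.
Answer: -6206/5525*e1 - 3132/5525*e2


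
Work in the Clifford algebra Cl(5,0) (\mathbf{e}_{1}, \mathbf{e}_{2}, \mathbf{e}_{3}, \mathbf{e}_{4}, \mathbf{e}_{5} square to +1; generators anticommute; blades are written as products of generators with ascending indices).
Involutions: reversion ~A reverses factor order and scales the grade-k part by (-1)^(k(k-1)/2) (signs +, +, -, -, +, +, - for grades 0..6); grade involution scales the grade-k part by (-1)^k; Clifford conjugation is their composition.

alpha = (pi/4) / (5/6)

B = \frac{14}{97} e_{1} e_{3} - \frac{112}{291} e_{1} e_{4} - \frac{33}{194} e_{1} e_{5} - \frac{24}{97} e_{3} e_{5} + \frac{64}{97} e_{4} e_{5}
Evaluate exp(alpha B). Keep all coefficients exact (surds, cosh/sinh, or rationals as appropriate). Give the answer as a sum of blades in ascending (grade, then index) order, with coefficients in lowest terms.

B^2 term by term: the squares give (\frac{14}{97})^2*(e_{1} e_{3})^2 + (-\frac{112}{291})^2*(e_{1} e_{4})^2 + (-\frac{33}{194})^2*(e_{1} e_{5})^2 + (-\frac{24}{97})^2*(e_{3} e_{5})^2 + (\frac{64}{97})^2*(e_{4} e_{5})^2 = \frac{196}{9409}*(-1) + \frac{12544}{84681}*(-1) + \frac{1089}{37636}*(-1) + \frac{576}{9409}*(-1) + \frac{4096}{9409}*(-1) = -\frac{25}{36} (each basis 2-blade squares to minus the product of its generators' squares); cross terms between blades sharing an index anticommute and cancel; the commuting (index-disjoint) pairs give grade-4 terms 2*c*c'*(blade product), which cancel blade by blade — e_{1} e_{3} e_{4} e_{5}: \frac{1792}{9409} - \frac{1792}{9409} = 0 — confirming B is simple. So B^2 = -\frac{25}{36}.
B^2 = -\frac{25}{36} — circular case — the even/odd split gives cos and sin: l = \frac{5}{6}, alpha*l = \frac{\pi}{4}, so exp(alpha B) = cos(\frac{\pi}{4}) + (sin(\frac{\pi}{4})/(\frac{5}{6}))*B = \frac{\sqrt{2}}{2} + (\frac{3 \sqrt{2}}{5})*B.
Answer: \frac{\sqrt{2}}{2} + \frac{42 \sqrt{2}}{485} e_{1} e_{3} - \frac{112 \sqrt{2}}{485} e_{1} e_{4} - \frac{99 \sqrt{2}}{970} e_{1} e_{5} - \frac{72 \sqrt{2}}{485} e_{3} e_{5} + \frac{192 \sqrt{2}}{485} e_{4} e_{5}


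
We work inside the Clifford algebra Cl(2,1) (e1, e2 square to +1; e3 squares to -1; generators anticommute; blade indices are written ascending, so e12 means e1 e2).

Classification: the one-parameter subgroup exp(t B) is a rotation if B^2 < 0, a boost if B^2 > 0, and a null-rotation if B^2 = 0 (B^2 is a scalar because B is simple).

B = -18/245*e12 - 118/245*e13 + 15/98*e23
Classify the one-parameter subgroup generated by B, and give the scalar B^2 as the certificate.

B^2 term by term: the squares give (-18/245)^2*(e12)^2 + (-118/245)^2*(e13)^2 + (15/98)^2*(e23)^2 = 324/60025*(-1) + 13924/60025*(+1) + 225/9604*(+1) = 1/4 (each basis 2-blade squares to minus the product of its generators' squares); cross terms between blades sharing an index anticommute and cancel. So B^2 = 1/4.
Answer: boost, certificate B^2 = 1/4. Because 1/4 is invariant under every versor sandwich, the classification follows from its sign alone.


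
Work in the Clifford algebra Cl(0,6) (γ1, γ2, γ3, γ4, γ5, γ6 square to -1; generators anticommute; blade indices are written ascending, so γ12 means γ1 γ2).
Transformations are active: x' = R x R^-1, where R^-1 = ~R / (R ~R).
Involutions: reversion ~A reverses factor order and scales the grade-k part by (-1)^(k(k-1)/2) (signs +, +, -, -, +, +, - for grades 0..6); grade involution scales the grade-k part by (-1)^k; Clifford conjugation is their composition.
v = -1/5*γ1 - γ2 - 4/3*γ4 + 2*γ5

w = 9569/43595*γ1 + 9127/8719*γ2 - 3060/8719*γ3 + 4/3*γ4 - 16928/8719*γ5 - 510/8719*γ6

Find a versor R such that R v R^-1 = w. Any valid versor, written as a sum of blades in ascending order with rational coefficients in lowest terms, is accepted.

Why this works: both vectors square to -1534/225, so q(v) = q(w) and R = v + w = 170/8719*γ1 + 408/8719*γ2 - 3060/8719*γ3 + 510/8719*γ5 - 510/8719*γ6 carries v to w — its own direction survives, the complement (v - w)/2 flips.
Answer: 170/8719*γ1 + 408/8719*γ2 - 3060/8719*γ3 + 510/8719*γ5 - 510/8719*γ6


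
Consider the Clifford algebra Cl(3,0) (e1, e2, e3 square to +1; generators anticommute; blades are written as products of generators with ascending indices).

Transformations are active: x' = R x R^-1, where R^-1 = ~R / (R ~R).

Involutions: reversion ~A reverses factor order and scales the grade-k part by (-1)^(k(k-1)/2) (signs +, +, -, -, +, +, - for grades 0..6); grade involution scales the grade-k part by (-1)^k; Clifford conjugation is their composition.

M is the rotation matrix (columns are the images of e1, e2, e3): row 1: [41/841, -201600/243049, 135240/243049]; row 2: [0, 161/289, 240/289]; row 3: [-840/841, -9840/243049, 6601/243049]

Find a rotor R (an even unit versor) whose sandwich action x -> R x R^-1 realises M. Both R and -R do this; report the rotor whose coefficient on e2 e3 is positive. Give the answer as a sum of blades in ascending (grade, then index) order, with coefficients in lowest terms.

Method: write R = a + b12*e1 e2 + b13*e1 e3 + b23*e2 e3 with a^2 + b12^2 + b13^2 + b23^2 = 1 (so R^-1 = ~R). Expanding the columns R e_j ~R gives tr M = 4a^2 - 1 and, from the antisymmetric part, M21 - M12 = -4a*b12, M13 - M31 = 4a*b13, M32 - M23 = -4a*b23.
Here tr M = 153851/243049, so a^2 = (1 + tr M)/4 = 99225/243049 and a = ±315/493. Taking a = 315/493: M21 - M12 = 201600/243049, M13 - M31 = 378000/243049, M32 - M23 = -211680/243049, giving b12 = -160/493, b13 = 300/493, b23 = 168/493, i.e. R = 315/493 - 160/493*e1 e2 + 300/493*e1 e3 + 168/493*e2 e3.
Its e2 e3 coefficient is already positive.
Answer: 315/493 - 160/493*e1 e2 + 300/493*e1 e3 + 168/493*e2 e3. Uniqueness: Spin(3) -> SO(3) maps R and -R to the same rotation of trace 153851/243049; fixing the sign of the e2 e3 coefficient removes the ambiguity.


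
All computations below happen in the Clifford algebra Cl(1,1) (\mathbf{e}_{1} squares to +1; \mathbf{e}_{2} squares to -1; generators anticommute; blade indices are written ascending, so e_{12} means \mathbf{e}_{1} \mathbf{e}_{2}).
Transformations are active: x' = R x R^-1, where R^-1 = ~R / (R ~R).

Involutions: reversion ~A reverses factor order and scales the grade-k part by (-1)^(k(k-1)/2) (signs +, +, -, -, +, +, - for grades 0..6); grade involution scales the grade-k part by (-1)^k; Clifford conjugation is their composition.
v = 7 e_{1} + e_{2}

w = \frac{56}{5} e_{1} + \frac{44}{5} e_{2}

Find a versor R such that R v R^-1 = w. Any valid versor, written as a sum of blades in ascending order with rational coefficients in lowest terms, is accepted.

A norm check does it: q(v) = q(w) = 48, hence R = v + w = \frac{91}{5} e_{1} + \frac{49}{5} e_{2} realises the map — parallel part kept, (v - w)/2 negated, v carried to w.
Answer: \frac{91}{5} e_{1} + \frac{49}{5} e_{2}


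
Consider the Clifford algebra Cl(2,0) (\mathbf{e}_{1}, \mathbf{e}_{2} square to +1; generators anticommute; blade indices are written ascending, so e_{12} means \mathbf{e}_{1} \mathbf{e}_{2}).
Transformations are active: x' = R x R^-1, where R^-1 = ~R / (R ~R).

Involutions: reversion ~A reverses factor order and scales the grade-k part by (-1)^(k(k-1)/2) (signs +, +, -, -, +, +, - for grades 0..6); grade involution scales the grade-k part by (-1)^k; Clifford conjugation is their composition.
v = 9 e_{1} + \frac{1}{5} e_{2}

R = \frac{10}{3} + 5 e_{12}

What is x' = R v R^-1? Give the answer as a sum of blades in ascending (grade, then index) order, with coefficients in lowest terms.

~R = \frac{10}{3} - 5 e_{12}, and R ~R = \frac{325}{9}, so R^-1 = ~R / (\frac{325}{9}).
R v = 31 e_{1} - \frac{133}{3} e_{2}
Answer: -\frac{213}{65} e_{1} - \frac{109}{13} e_{2}


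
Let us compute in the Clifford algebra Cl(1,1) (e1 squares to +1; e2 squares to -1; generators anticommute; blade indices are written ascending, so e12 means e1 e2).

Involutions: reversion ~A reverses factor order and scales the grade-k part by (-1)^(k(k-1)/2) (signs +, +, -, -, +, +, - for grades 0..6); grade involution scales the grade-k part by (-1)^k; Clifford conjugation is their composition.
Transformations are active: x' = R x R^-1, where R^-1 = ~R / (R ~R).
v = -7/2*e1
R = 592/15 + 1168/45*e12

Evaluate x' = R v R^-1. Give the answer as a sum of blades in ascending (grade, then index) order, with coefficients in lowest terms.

~R = 592/15 - 1168/45*e12, and R ~R = 1789952/2025, so R^-1 = ~R / (1789952/2025).
R v = -2072/15*e1 + 4088/45*e2
Answer: -61775/6992*e1 + 56721/6992*e2


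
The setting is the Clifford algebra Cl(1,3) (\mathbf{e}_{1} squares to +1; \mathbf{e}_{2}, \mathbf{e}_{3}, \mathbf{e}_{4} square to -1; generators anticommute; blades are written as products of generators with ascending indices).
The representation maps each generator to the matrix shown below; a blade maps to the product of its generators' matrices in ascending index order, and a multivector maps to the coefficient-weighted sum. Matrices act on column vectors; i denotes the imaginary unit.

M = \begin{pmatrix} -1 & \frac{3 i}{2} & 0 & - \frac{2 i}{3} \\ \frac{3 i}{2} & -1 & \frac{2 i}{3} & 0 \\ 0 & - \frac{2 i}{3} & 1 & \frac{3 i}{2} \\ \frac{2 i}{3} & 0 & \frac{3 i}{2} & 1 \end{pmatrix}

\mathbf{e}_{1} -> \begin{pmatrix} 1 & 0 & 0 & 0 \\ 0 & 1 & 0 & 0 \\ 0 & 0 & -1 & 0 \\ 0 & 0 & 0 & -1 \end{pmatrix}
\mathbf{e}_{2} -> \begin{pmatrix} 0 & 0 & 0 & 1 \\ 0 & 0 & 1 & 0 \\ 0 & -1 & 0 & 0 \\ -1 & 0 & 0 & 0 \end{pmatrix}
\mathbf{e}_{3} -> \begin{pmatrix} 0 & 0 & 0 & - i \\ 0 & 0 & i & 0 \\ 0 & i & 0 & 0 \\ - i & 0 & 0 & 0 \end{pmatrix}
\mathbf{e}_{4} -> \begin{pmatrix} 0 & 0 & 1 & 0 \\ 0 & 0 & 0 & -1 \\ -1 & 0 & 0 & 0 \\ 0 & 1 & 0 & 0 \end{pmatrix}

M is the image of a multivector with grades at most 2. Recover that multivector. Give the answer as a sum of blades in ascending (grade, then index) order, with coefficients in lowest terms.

Method: the blade images are trace-orthogonal — tr(rho(e_A) rho(e_B)^-1) = 4 if A = B and 0 otherwise — and rho(e_A)^-1 = (e_A)^2 * rho(e_A) with (e_A)^2 = +1 or -1, so the coefficient of e_A in the preimage is (e_A)^2 * tr(M rho(e_A))/4.
Nonzero projections over blades of grade <= 2: e_{1}: (e_{1})^2 = +1, tr(M rho(e_{1})) = -4, coefficient -1; e_{1} e_{3}: (e_{1} e_{3})^2 = +1, tr(M rho(e_{1} e_{3})) = \frac{8}{3}, coefficient \frac{2}{3}; e_{3} e_{4}: (e_{3} e_{4})^2 = -1, tr(M rho(e_{3} e_{4})) = 6, coefficient -\frac{3}{2}. Every other blade of grade <= 2 projects to 0.
Answer: -e_{1} + \frac{2}{3} e_{1} e_{3} - \frac{3}{2} e_{3} e_{4}


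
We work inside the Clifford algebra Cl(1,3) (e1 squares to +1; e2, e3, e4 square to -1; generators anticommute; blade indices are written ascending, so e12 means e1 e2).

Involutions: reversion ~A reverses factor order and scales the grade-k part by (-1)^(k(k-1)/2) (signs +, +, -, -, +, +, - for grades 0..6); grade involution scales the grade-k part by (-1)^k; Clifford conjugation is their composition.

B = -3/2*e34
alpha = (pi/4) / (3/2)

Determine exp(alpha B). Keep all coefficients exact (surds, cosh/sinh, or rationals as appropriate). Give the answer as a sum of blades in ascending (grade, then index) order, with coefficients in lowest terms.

B^2 = (-3/2)^2*(e34)^2 = 9/4*(-1) = -9/4 (a basis 2-blade squares to minus the product of its generators' squares).
B^2 = -9/4 — the series telescopes trigonometrically here: l = 3/2, alpha*l = pi/4, so exp(alpha B) = cos(pi/4) + (sin(pi/4)/(3/2))*B = sqrt(2)/2 + (sqrt(2)/3)*B.
Answer: sqrt(2)/2 - sqrt(2)/2*e34


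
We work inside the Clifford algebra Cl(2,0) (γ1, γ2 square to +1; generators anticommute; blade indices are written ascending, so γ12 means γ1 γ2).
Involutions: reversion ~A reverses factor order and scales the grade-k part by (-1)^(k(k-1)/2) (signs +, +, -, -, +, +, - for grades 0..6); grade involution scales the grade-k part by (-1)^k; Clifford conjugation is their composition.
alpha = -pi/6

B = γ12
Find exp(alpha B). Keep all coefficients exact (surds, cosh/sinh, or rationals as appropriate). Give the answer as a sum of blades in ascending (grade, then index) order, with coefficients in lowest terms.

B^2 = (1)^2*(γ12)^2 = 1*(-1) = -1 (a basis 2-blade squares to minus the product of its generators' squares).
B^2 = -1 — circular case — the even/odd split gives cos and sin: l = 1, alpha*l = -pi/6, so exp(alpha B) = cos(-pi/6) + (sin(-pi/6)/1)*B = sqrt(3)/2 + (-1/2)*B.
Answer: sqrt(3)/2 - 1/2*γ12


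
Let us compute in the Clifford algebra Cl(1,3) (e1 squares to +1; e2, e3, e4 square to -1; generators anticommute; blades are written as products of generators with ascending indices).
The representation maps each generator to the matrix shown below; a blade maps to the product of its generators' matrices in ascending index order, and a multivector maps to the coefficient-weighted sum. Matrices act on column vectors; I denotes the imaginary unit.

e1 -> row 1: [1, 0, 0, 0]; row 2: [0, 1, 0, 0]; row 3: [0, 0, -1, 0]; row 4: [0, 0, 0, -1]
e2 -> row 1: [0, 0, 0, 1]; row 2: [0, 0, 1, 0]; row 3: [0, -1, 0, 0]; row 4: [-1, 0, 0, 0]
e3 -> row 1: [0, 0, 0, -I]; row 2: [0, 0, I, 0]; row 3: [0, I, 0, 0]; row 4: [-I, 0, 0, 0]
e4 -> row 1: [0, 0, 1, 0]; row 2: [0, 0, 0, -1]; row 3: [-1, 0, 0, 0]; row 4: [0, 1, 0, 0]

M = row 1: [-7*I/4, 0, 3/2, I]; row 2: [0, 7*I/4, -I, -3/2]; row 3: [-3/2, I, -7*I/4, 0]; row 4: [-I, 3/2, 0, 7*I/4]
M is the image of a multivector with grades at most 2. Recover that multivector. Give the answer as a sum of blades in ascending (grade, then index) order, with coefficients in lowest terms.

Method: the blade images are trace-orthogonal — tr(rho(e_A) rho(e_B)^-1) = 4 if A = B and 0 otherwise — and rho(e_A)^-1 = (e_A)^2 * rho(e_A) with (e_A)^2 = +1 or -1, so the coefficient of e_A in the preimage is (e_A)^2 * tr(M rho(e_A))/4.
Nonzero projections over blades of grade <= 2: e4: (e4)^2 = -1, tr(M rho(e4)) = -6, coefficient 3/2; e1 e3: (e1 e3)^2 = +1, tr(M rho(e1 e3)) = -4, coefficient -1; e2 e3: (e2 e3)^2 = -1, tr(M rho(e2 e3)) = -7, coefficient 7/4. Every other blade of grade <= 2 projects to 0.
Answer: 3/2*e4 - e1 e3 + 7/4*e2 e3


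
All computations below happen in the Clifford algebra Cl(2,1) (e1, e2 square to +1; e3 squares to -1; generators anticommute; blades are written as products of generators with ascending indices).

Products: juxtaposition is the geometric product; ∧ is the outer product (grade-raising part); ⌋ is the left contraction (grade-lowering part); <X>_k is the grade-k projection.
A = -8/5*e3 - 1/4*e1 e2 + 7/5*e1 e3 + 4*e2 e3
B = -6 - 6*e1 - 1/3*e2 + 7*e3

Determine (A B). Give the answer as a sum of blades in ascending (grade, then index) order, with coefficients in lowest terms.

step 1: 56/5 - 583/60*e1 - 59/2*e2 + 58/3*e3 + 3/2*e1 e2 - 18*e1 e3 - 368/15*e2 e3 - 1517/60*e1 e2 e3
Answer: 56/5 - 583/60*e1 - 59/2*e2 + 58/3*e3 + 3/2*e1 e2 - 18*e1 e3 - 368/15*e2 e3 - 1517/60*e1 e2 e3


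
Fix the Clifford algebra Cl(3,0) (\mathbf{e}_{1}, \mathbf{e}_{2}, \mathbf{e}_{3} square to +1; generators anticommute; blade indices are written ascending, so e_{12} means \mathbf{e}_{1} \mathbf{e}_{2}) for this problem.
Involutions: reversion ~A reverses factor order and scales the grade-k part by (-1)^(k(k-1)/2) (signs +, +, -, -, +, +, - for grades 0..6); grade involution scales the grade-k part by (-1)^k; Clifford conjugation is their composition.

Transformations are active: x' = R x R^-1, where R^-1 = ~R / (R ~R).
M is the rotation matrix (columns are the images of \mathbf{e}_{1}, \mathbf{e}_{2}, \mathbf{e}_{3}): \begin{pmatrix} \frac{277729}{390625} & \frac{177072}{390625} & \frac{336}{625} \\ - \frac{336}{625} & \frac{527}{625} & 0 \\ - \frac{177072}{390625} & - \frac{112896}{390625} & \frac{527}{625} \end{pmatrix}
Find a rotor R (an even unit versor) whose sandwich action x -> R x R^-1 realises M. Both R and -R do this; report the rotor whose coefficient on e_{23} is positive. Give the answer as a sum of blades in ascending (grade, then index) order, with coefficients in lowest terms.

Method: write R = a + b12*e_{12} + b13*e_{13} + b23*e_{23} with a^2 + b12^2 + b13^2 + b23^2 = 1 (so R^-1 = ~R). Expanding the columns R e_j ~R gives tr M = 4a^2 - 1 and, from the antisymmetric part, M21 - M12 = -4a*b12, M13 - M31 = 4a*b13, M32 - M23 = -4a*b23.
Here tr M = \frac{936479}{390625}, so a^2 = (1 + tr M)/4 = \frac{331776}{390625} and a = ±\frac{576}{625}. Taking a = \frac{576}{625}: M21 - M12 = -\frac{387072}{390625}, M13 - M31 = \frac{387072}{390625}, M32 - M23 = -\frac{112896}{390625}, giving b12 = \frac{168}{625}, b13 = \frac{168}{625}, b23 = \frac{49}{625}, i.e. R = \frac{576}{625} + \frac{168}{625} e_{12} + \frac{168}{625} e_{13} + \frac{49}{625} e_{23}.
Its e_{23} coefficient is already positive.
Answer: \frac{576}{625} + \frac{168}{625} e_{12} + \frac{168}{625} e_{13} + \frac{49}{625} e_{23}. Sheet selection: the two-to-one cover makes ±R indistinguishable at the matrix level (trace \frac{936479}{390625}), so uniqueness comes from the required sign on e_{23}.


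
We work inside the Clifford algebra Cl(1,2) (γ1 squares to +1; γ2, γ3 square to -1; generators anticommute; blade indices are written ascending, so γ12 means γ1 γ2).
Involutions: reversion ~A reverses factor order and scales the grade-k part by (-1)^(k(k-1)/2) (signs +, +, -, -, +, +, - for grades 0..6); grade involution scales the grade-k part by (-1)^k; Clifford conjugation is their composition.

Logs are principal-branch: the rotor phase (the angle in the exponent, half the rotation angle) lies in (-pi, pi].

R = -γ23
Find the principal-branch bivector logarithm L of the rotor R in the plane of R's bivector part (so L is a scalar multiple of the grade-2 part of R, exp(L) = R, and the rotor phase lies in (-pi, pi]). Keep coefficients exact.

The scalar part of R is 0, and that scalar determines the rotor phase on the principal branch; recovering the unit plane as bivector-part over sine of the phase gives L = phase * plane.
Concretely: cos(phase) = 0 gives phase = ±pi/2, and since phase/sin(phase) is even the sign is immaterial: L = (phase/sin(phase)) * <R>_2 = (pi/2) * <R>_2.
Answer: -pi/2*γ23


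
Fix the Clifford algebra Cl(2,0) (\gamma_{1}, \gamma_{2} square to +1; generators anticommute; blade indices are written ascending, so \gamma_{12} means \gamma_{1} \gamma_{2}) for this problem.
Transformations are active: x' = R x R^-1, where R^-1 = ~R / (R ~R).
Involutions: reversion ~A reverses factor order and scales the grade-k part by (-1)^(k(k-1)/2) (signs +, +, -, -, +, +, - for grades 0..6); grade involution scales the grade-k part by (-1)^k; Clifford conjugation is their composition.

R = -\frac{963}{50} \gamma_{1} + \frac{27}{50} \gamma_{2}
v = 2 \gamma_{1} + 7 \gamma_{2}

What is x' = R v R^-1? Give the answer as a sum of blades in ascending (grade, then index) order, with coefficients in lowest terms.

~R = -\frac{963}{50} \gamma_{1} + \frac{27}{50} \gamma_{2}, and R ~R = \frac{464049}{1250}, so R^-1 = ~R / (\frac{464049}{1250}).
R v = -\frac{1737}{50} - \frac{1359}{10} \gamma_{12}
Answer: \frac{9193}{5729} \gamma_{1} - \frac{40682}{5729} \gamma_{2}


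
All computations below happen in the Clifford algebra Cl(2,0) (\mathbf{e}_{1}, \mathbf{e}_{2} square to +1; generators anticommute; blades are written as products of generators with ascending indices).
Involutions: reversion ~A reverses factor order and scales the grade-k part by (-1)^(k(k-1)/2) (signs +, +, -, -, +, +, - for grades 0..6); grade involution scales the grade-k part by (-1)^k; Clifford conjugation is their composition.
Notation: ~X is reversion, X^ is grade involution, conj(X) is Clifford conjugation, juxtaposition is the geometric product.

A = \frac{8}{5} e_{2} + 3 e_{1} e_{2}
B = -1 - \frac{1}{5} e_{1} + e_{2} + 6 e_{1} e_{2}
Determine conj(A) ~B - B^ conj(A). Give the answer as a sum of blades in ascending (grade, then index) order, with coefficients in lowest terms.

first term: -\frac{98}{5} - \frac{63}{5} e_{1} + e_{2} + \frac{67}{25} e_{1} e_{2}
second term: \frac{98}{5} - \frac{63}{5} e_{1} + e_{2} + \frac{67}{25} e_{1} e_{2}
Answer: -\frac{196}{5}


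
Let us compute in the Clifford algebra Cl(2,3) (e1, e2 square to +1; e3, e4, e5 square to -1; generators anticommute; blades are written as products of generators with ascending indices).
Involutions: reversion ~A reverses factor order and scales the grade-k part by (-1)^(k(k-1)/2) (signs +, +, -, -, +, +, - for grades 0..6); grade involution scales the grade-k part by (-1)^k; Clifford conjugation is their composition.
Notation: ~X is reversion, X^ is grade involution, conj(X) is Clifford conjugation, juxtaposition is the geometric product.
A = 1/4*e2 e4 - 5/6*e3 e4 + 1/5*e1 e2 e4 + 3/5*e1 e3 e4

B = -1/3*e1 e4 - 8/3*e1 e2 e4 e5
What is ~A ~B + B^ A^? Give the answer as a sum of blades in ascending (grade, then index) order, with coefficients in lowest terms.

first term: 1/15*e2 + 1/5*e3 + 8/15*e5 + 1/12*e1 e2 - 5/18*e1 e3 + 2/3*e1 e5 - 8/5*e2 e3 e5 + 20/9*e1 e2 e3 e5
second term: -1/15*e2 - 1/5*e3 - 8/15*e5 - 1/12*e1 e2 + 5/18*e1 e3 - 2/3*e1 e5 - 8/5*e2 e3 e5 + 20/9*e1 e2 e3 e5
Answer: -16/5*e2 e3 e5 + 40/9*e1 e2 e3 e5


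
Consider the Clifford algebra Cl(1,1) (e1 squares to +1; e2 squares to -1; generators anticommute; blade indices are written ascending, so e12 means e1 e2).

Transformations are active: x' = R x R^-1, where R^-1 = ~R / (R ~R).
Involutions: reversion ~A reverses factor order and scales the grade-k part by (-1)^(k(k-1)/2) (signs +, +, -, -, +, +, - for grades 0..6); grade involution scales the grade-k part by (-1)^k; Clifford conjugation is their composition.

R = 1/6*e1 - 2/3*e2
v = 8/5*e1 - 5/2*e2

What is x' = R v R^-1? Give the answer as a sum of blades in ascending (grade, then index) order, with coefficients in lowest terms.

~R = 1/6*e1 - 2/3*e2, and R ~R = -5/12, so R^-1 = ~R / (-5/12).
R v = -7/5 + 13/20*e12
Answer: -12/25*e1 - 99/50*e2


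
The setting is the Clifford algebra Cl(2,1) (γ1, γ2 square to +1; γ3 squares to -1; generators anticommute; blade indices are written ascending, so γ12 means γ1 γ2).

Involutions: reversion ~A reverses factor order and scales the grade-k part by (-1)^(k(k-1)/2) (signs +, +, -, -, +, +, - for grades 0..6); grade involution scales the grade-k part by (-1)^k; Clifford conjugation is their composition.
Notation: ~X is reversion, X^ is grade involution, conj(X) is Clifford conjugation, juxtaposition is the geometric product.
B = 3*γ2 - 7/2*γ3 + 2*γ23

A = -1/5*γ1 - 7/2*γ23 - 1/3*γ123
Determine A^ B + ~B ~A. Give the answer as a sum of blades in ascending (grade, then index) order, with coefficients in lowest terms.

first term: -7 + 2/3*γ1 - 49/4*γ2 + 21/2*γ3 + 53/30*γ12 - 17/10*γ13 + 2/5*γ123
second term: -7 - 2/3*γ1 - 49/4*γ2 + 21/2*γ3 + 53/30*γ12 - 17/10*γ13 + 2/5*γ123
Answer: -14 - 49/2*γ2 + 21*γ3 + 53/15*γ12 - 17/5*γ13 + 4/5*γ123


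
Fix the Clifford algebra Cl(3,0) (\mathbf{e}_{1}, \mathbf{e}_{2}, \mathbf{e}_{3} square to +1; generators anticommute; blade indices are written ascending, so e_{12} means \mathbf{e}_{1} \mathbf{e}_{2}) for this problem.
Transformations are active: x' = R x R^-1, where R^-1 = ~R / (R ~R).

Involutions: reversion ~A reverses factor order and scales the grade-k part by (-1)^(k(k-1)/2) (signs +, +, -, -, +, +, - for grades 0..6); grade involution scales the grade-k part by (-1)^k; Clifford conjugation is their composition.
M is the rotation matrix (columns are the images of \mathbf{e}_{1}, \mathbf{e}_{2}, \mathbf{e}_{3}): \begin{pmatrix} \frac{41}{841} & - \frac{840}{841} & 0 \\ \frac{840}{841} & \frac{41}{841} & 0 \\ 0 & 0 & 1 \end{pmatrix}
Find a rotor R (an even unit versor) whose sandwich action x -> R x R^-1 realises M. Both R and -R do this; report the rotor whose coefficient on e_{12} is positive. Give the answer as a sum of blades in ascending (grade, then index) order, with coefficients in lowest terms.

Method: write R = a + b12*e_{12} + b13*e_{13} + b23*e_{23} with a^2 + b12^2 + b13^2 + b23^2 = 1 (so R^-1 = ~R). Expanding the columns R e_j ~R gives tr M = 4a^2 - 1 and, from the antisymmetric part, M21 - M12 = -4a*b12, M13 - M31 = 4a*b13, M32 - M23 = -4a*b23.
Here tr M = \frac{923}{841}, so a^2 = (1 + tr M)/4 = \frac{441}{841} and a = ±\frac{21}{29}. Taking a = \frac{21}{29}: M21 - M12 = \frac{1680}{841}, M13 - M31 = 0, M32 - M23 = 0, giving b12 = -\frac{20}{29}, b13 = 0, b23 = 0, i.e. R = \frac{21}{29} - \frac{20}{29} e_{12}.
Its e_{12} coefficient is negative, so report the other preimage -R.
Answer: -\frac{21}{29} + \frac{20}{29} e_{12}. Why the constraint matters: R and -R act identically through the sandwich — M has trace \frac{923}{841} either way — so only the sign condition on e_{12} picks one of the two preimages.


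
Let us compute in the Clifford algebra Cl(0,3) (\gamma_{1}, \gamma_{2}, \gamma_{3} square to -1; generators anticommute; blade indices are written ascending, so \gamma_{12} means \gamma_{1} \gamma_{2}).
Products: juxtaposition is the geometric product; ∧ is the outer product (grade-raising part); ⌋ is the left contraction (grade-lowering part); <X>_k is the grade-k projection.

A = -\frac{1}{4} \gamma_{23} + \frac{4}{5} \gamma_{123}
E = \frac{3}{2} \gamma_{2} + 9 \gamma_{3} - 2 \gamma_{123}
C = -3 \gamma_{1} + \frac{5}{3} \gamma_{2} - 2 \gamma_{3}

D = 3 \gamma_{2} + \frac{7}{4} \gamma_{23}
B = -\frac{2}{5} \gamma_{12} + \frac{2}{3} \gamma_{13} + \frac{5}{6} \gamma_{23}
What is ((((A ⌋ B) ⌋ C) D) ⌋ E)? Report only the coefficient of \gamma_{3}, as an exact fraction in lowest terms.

step 1: \frac{5}{24}
step 2: -\frac{5}{8} \gamma_{1} + \frac{25}{72} \gamma_{2} - \frac{5}{12} \gamma_{3}
step 3: -\frac{25}{24} - \frac{35}{48} \gamma_{2} - \frac{175}{288} \gamma_{3} - \frac{15}{8} \gamma_{12} + \frac{5}{4} \gamma_{23} - \frac{35}{32} \gamma_{123}
step 4: \frac{35}{4} + \frac{5}{2} \gamma_{1} - \frac{25}{16} \gamma_{2} - \frac{105}{8} \gamma_{3} - \frac{175}{144} \gamma_{12} + \frac{35}{24} \gamma_{13} + \frac{25}{12} \gamma_{123}
Answer: -\frac{105}{8}


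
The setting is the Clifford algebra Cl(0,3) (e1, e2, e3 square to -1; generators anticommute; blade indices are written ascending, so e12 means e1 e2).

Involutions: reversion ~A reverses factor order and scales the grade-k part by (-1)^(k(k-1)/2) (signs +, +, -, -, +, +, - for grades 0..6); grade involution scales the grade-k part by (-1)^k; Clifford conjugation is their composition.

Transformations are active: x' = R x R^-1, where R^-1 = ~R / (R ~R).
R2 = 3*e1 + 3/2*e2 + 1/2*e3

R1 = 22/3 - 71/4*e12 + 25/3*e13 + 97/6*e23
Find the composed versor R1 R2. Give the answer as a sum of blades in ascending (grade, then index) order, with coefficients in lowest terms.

Distribute over the terms of R2 (each basis-blade product reordered to ascending indices, repeated generators contracted through their squares):
R1 (3*e1) = 22*e1 - 213/4*e2 + 25*e3 + 97/2*e123
R1 (3/2*e2) = 213/8*e1 + 11*e2 + 97/4*e3 - 25/2*e123
R1 (1/2*e3) = -25/6*e1 - 97/12*e2 + 11/3*e3 - 71/8*e123
Summing the partial products and collecting blades:
Answer: 1067/24*e1 - 151/3*e2 + 635/12*e3 + 217/8*e123


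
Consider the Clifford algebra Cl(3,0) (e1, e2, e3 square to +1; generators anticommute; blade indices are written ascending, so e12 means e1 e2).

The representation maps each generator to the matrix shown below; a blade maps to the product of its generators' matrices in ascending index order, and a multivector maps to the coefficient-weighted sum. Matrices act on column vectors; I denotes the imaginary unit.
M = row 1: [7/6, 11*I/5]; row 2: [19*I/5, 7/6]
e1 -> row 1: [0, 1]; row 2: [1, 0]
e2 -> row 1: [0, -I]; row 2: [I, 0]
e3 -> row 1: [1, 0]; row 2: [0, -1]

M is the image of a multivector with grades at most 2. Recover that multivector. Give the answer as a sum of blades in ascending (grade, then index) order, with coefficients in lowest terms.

Method: 1, rho(e1), rho(e2), rho(e3) form a trace-orthogonal basis of the 2x2 complex matrices (tr(X Y) = 2 if X = Y, else 0), so M = m0*1 + m1*rho(e1) + m2*rho(e2) + m3*rho(e3) with m0 = tr(M)/2 = 7/6, m1 = tr(M rho(e1))/2 = 3*I, m2 = tr(M rho(e2))/2 = 4/5, m3 = tr(M rho(e3))/2 = 0.
Multiplying table entries, the bivector images are rho(e12) = I*rho(e3), rho(e13) = -I*rho(e2), rho(e23) = I*rho(e1); with real blade coefficients the real parts of m0..m3 are the coefficients of 1, e1, e2, e3 and the imaginary parts give the bivectors (e23: Im m1, e13: -Im m2, e12: Im m3).
Answer: 7/6 + 4/5*e2 + 3*e23


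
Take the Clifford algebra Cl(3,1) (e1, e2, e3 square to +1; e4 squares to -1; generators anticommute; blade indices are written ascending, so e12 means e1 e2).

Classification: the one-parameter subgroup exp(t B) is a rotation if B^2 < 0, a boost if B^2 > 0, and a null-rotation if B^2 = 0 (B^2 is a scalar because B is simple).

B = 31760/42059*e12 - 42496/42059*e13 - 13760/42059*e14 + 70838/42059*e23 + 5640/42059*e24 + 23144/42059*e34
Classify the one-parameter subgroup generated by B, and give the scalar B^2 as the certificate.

B^2 term by term: the squares give (31760/42059)^2*(e12)^2 + (-42496/42059)^2*(e13)^2 + (-13760/42059)^2*(e14)^2 + (70838/42059)^2*(e23)^2 + (5640/42059)^2*(e24)^2 + (23144/42059)^2*(e34)^2 = 1008697600/1768959481*(-1) + 1805910016/1768959481*(-1) + 189337600/1768959481*(+1) + 5018022244/1768959481*(-1) + 31809600/1768959481*(+1) + 535644736/1768959481*(+1) = -4 (each basis 2-blade squares to minus the product of its generators' squares); cross terms between blades sharing an index anticommute and cancel; the commuting (index-disjoint) pairs give grade-4 terms 2*c*c'*(blade product), which cancel blade by blade — e1234: 1470106880/1768959481 + 479354880/1768959481 - 1949461760/1768959481 = 0 — confirming B is simple. So B^2 = -4.
Answer: rotation, certificate B^2 = -4. Note: conjugating B changes its blade decomposition but never the scalar B^2 = -4, whose sign settles the classification.


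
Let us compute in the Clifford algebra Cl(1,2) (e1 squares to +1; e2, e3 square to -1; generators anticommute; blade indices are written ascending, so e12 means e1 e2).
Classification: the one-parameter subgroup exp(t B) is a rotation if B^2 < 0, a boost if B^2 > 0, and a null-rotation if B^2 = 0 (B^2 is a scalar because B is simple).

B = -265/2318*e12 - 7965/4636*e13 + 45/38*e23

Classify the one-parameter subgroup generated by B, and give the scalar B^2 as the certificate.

B^2 term by term: the squares give (-265/2318)^2*(e12)^2 + (-7965/4636)^2*(e13)^2 + (45/38)^2*(e23)^2 = 70225/5373124*(+1) + 63441225/21492496*(+1) + 2025/1444*(-1) = 25/16 (each basis 2-blade squares to minus the product of its generators' squares); cross terms between blades sharing an index anticommute and cancel. So B^2 = 25/16.
Answer: boost, certificate B^2 = 25/16. One invariant decides it: the square 25/16 survives every conjugation, and its sign is exactly the classification.


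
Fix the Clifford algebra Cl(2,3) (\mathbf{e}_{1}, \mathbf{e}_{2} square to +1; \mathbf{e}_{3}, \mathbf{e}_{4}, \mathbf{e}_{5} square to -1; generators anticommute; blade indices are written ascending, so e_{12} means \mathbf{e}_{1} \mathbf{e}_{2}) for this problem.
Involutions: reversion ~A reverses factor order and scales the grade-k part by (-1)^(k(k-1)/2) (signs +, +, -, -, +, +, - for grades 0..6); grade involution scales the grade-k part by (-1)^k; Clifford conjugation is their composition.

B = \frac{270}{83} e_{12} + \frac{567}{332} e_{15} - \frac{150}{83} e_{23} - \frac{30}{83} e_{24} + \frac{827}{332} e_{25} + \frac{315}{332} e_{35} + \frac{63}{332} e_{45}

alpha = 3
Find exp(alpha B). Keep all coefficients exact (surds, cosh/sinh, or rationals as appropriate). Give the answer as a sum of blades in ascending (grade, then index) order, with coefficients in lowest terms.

B^2 term by term: the squares give (\frac{270}{83})^2*(e_{12})^2 + (\frac{567}{332})^2*(e_{15})^2 + (-\frac{150}{83})^2*(e_{23})^2 + (-\frac{30}{83})^2*(e_{24})^2 + (\frac{827}{332})^2*(e_{25})^2 + (\frac{315}{332})^2*(e_{35})^2 + (\frac{63}{332})^2*(e_{45})^2 = \frac{72900}{6889}*(-1) + \frac{321489}{110224}*(+1) + \frac{22500}{6889}*(+1) + \frac{900}{6889}*(+1) + \frac{683929}{110224}*(+1) + \frac{99225}{110224}*(-1) + \frac{3969}{110224}*(-1) = 1 (each basis 2-blade squares to minus the product of its generators' squares); cross terms between blades sharing an index anticommute and cancel; the commuting (index-disjoint) pairs give grade-4 terms 2*c*c'*(blade product), which cancel blade by blade — e_{1235}: \frac{42525}{6889} - \frac{42525}{6889} = 0; e_{1245}: \frac{8505}{6889} - \frac{8505}{6889} = 0; e_{2345}: -\frac{4725}{6889} + \frac{4725}{6889} = 0 — confirming B is simple. So B^2 = 1.
B^2 = 1 — the positive square puts this in the hyperbolic regime; l = 1, alpha*l = 3, so exp(alpha B) = cosh(3) + (sinh(3)/1)*B = \cosh{\left(3 \right)} + (\sinh{\left(3 \right)})*B.
Answer: \cosh{\left(3 \right)} + \frac{270 \sinh{\left(3 \right)}}{83} e_{12} + \frac{567 \sinh{\left(3 \right)}}{332} e_{15} - \frac{150 \sinh{\left(3 \right)}}{83} e_{23} - \frac{30 \sinh{\left(3 \right)}}{83} e_{24} + \frac{827 \sinh{\left(3 \right)}}{332} e_{25} + \frac{315 \sinh{\left(3 \right)}}{332} e_{35} + \frac{63 \sinh{\left(3 \right)}}{332} e_{45}


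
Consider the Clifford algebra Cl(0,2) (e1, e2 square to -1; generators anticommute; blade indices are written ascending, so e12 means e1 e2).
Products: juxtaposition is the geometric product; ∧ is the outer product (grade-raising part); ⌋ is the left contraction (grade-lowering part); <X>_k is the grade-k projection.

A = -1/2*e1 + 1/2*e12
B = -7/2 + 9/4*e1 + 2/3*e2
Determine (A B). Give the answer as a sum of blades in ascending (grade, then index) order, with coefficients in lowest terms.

step 1: 9/8 + 17/12*e1 + 9/8*e2 - 25/12*e12
Answer: 9/8 + 17/12*e1 + 9/8*e2 - 25/12*e12


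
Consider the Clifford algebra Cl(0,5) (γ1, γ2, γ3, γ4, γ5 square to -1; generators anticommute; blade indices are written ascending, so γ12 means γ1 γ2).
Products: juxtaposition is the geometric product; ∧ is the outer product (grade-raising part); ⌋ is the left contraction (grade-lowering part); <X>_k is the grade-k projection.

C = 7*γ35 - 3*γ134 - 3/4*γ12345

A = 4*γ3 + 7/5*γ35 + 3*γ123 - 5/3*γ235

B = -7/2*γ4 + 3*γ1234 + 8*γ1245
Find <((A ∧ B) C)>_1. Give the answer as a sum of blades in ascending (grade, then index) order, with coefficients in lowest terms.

step 1: -14*γ34 + 49/10*γ345 - 21/2*γ1234 - 35/6*γ2345 + 32*γ12345
step 2: 24 - 301/8*γ1 - 63/2*γ2 + 343/10*γ4 + 63/8*γ5 - 147/40*γ12 - 147/10*γ15 - 245/6*γ24 - 96*γ25 - 98*γ45 + 224*γ124 - 28*γ125 - 147/2*γ1245
step 3: -301/8*γ1 - 63/2*γ2 + 343/10*γ4 + 63/8*γ5
Answer: -301/8*γ1 - 63/2*γ2 + 343/10*γ4 + 63/8*γ5


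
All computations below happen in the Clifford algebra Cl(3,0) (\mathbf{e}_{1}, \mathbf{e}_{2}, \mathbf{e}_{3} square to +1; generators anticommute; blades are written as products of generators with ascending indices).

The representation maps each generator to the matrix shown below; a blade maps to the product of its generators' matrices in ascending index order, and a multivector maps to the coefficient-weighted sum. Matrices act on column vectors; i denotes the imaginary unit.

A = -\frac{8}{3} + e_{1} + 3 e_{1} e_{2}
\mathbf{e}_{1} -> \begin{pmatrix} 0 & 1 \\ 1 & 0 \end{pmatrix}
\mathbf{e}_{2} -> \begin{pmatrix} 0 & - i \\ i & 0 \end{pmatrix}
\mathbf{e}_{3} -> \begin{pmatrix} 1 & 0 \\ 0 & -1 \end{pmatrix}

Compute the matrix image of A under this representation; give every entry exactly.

Bivector images (products of the table entries): rho(e_{1} e_{2}) = rho(\mathbf{e}_{1})rho(\mathbf{e}_{2}) = \begin{pmatrix} i & 0 \\ 0 & - i \end{pmatrix}.
M = (-\frac{8}{3})*1 + (1)*rho(e_{1}) + (3)*rho(e_{1} e_{2}), summed entrywise (1 is the identity matrix):
Answer: \begin{pmatrix} - \frac{8}{3} + 3 i & 1 \\ 1 & - \frac{8}{3} - 3 i \end{pmatrix}


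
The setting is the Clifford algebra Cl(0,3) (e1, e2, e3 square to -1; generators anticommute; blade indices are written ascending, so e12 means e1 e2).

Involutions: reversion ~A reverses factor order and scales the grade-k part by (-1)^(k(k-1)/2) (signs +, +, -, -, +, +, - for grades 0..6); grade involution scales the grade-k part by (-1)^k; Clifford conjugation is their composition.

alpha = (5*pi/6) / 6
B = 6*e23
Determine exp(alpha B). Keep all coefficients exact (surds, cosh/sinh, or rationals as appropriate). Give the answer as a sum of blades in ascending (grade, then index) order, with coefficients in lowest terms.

B^2 = (6)^2*(e23)^2 = 36*(-1) = -36 (a basis 2-blade squares to minus the product of its generators' squares).
B^2 = -36 — the negative square puts this in the circular regime; l = 6, alpha*l = 5*pi/6, so exp(alpha B) = cos(5*pi/6) + (sin(5*pi/6)/6)*B = -sqrt(3)/2 + (1/12)*B.
Answer: -sqrt(3)/2 + 1/2*e23
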